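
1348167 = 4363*309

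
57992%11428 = 852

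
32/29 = 1+3/29 ≈ 1.10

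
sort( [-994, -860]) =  [-994, -860]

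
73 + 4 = 77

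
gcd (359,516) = 1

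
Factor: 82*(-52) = -1*2^3*13^1*41^1 = -4264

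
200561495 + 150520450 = 351081945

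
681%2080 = 681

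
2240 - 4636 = -2396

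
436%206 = 24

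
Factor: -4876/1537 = -1 * 2^2 * 23^1 * 29^(-1) = -92/29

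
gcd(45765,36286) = 1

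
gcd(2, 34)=2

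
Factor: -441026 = -1*2^1*220513^1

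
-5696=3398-9094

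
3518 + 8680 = 12198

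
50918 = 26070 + 24848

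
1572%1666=1572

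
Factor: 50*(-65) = -1*2^1*5^3*13^1 = -3250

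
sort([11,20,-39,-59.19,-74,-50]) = [-74,-59.19,-50,-39,11,20]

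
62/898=31/449 ≈ 0.0690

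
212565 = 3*70855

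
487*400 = 194800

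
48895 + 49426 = 98321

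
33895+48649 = 82544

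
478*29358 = 14033124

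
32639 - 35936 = -3297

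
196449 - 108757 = 87692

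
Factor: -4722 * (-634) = 2^2 * 3^1 * 317^1 * 787^1 = 2993748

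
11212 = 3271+7941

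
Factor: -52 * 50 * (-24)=2^6 * 3^1 * 5^2 * 13^1=62400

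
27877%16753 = 11124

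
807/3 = 269 = 269.00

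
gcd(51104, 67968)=32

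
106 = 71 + 35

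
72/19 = 3+15/19 ≈ 3.79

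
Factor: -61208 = -1*2^3*7^1*1093^1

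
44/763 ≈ 0.0577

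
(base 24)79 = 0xb1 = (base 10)177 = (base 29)63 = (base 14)c9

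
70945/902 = 78 + 589/902 ≈ 78.65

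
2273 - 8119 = -5846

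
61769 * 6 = 370614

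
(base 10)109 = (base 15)74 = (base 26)45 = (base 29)3m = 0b1101101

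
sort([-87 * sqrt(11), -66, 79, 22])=[-87 * sqrt(11), -66, 22, 79]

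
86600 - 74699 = 11901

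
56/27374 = 28/13687 ≈ 0.00205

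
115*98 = 11270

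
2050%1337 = 713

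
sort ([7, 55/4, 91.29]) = [7, 55/4, 91.29]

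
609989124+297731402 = 907720526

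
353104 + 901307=1254411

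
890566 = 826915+63651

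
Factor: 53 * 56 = 2^3 * 7^1 * 53^1 = 2968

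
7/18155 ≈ 0.000386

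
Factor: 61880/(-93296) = -1*2^(-1)*5^1*7^(-2)*13^1 = -65/98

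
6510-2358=4152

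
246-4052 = -3806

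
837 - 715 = 122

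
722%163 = 70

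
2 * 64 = 128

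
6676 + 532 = 7208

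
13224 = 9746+3478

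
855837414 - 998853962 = -143016548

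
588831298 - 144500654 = 444330644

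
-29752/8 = -3719 = -3719.00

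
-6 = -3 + -3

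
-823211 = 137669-960880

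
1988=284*7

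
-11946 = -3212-8734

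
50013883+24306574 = 74320457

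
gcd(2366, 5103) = 7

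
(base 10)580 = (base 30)ja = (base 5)4310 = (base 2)1001000100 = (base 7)1456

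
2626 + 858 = 3484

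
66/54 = 1+2/9 ≈ 1.22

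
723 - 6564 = -5841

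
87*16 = 1392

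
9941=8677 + 1264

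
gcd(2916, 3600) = 36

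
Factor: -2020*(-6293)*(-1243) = -1*2^2*5^1*7^1*11^1*29^1*31^1*101^1*113^1 = -15800841980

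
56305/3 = 18768 + 1/3≈18768.33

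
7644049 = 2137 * 3577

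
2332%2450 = 2332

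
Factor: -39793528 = -1*2^3*1283^1*3877^1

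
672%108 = 24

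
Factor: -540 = -1*2^2*3^3*5^1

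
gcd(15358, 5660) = 2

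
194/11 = 17+7/11 ≈ 17.64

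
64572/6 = 10762 = 10762.00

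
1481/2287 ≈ 0.648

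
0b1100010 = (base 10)98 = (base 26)3k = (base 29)3b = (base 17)5d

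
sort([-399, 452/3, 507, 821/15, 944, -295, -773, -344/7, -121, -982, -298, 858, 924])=[-982, -773, -399, -298, -295, -121, -344/7, 821/15, 452/3, 507, 858, 924, 944]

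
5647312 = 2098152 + 3549160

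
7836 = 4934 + 2902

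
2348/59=39 + 47/59 ≈ 39.80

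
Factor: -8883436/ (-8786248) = 2^ (-1) * 53^1 * 199^ (-1) * 5519^ (-1) * 41903^1 = 2220859/2196562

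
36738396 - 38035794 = -1297398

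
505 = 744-239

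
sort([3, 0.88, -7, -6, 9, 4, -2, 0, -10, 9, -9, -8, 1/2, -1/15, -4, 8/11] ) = [-10, -9, -8, -7, -6, -4, -2, -1/15, 0, 1/2, 8/11, 0.88, 3, 4, 9, 9] 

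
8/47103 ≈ 0.000170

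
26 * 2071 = 53846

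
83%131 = 83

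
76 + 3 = 79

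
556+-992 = -436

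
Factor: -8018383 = -1 * 8018383^1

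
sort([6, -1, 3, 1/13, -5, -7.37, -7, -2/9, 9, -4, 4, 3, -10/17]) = [-7.37, -7, -5, -4, -1, -10/17, -2/9, 1/13, 3, 3, 4, 6, 9]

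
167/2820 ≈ 0.0592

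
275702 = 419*658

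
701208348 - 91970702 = 609237646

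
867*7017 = 6083739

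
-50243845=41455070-91698915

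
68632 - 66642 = 1990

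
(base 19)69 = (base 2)1111011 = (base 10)123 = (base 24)53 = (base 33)3o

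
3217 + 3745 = 6962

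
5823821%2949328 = 2874493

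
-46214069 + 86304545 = 40090476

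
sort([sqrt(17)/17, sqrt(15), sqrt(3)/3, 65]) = [sqrt(17)/17, sqrt(3)/3, sqrt(15), 65]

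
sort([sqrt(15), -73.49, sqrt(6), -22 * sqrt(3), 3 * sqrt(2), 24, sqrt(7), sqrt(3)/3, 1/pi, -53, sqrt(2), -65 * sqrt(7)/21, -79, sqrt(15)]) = [-79, -73.49, -53, -22 * sqrt(3), -65 * sqrt(7)/21, 1/pi, sqrt(3)/3, sqrt(2), sqrt(6), sqrt(7), sqrt(15), sqrt(15), 3 * sqrt(2), 24]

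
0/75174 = 0 = 0.00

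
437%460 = 437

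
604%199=7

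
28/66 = 14/33 ≈ 0.424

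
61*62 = 3782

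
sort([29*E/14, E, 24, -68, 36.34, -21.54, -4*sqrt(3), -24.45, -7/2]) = [-68, -24.45, -21.54, -4*sqrt(3), -7/2, E, 29*E/14, 24, 36.34]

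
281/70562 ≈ 0.00398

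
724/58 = 12 + 14/29 ≈ 12.48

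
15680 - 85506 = -69826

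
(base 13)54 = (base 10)69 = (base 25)2j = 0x45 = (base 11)63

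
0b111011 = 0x3b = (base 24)2b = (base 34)1p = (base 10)59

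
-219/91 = -2 - 37/91 ≈ -2.41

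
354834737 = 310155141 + 44679596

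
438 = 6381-5943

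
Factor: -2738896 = -1 * 2^4 * 71^1 * 2411^1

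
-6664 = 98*(-68)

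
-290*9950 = -2885500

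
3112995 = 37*84135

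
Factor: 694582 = 2^1 * 7^1 * 49613^1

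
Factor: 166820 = 2^2 * 5^1 * 19^1 * 439^1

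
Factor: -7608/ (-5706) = 2^2*3^ (-1) = 4/3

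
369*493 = 181917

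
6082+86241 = 92323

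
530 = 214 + 316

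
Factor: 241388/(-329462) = -1*2^1*37^1*101^(-1) = -74/101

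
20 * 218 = 4360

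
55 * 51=2805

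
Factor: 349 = 349^1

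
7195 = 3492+3703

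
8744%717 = 140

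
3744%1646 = 452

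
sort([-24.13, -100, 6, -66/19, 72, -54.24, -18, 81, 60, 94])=[-100, -54.24, -24.13, -18, -66/19, 6, 60, 72, 81, 94]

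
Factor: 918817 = 383^1*2399^1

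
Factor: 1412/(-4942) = -1 * 2^1 * 7^(-1) = -2/7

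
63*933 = 58779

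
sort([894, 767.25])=[767.25, 894]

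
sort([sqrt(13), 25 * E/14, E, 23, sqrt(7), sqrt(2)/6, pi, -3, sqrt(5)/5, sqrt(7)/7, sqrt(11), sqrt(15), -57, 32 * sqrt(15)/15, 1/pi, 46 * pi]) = [-57, -3, sqrt(2)/6, 1/pi, sqrt(7)/7, sqrt(5)/5, sqrt(7), E, pi, sqrt(11), sqrt(13), sqrt(15), 25 * E/14, 32 * sqrt(15)/15, 23, 46 * pi]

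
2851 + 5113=7964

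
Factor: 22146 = 2^1 * 3^1 * 3691^1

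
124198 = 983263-859065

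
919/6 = 153 + 1/6 ≈ 153.17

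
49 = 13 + 36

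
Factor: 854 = 2^1*7^1*61^1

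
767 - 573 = 194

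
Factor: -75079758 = -1 * 2^1 * 3^1 * 13^1 * 962561^1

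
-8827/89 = -99 - 16/89≈-99.18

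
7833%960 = 153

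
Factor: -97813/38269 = -1 * 7^(-2) * 11^(-1) * 71^(-1) * 97813^1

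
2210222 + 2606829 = 4817051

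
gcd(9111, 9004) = 1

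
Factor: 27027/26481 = 3^2 * 11^1 * 97^(-1) = 99/97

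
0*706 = 0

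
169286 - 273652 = -104366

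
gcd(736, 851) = 23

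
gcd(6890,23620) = 10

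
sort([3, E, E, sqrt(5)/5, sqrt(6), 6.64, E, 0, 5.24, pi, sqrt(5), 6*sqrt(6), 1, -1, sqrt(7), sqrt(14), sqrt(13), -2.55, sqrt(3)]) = [-2.55, -1, 0, sqrt(5)/5, 1, sqrt(3), sqrt(5), sqrt(6), sqrt(7), E, E, E, 3, pi, sqrt(13), sqrt(14), 5.24, 6.64, 6*sqrt(6)]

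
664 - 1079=-415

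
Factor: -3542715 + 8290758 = 3^1 * 19^1 * 83299^1 = 4748043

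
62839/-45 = -1396-19/45 ≈ -1396.42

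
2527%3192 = 2527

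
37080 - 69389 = -32309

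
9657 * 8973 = 86652261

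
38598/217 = 5514/31 ≈ 177.87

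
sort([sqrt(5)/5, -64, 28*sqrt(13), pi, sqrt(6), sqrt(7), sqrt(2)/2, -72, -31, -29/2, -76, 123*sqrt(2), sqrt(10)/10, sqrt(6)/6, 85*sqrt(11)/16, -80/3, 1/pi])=[-76, -72, -64, -31, -80/3, -29/2, sqrt(10)/10, 1/pi, sqrt(6)/6, sqrt(5)/5, sqrt(2)/2, sqrt(6), sqrt(7), pi, 85*sqrt(11)/16, 28*sqrt(13), 123*sqrt(2)]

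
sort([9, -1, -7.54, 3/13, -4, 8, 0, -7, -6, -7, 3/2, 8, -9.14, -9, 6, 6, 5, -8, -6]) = [-9.14, -9, -8, -7.54, -7, -7, -6, -6, -4, -1, 0, 3/13, 3/2, 5, 6, 6, 8, 8, 9]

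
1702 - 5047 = -3345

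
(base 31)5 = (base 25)5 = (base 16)5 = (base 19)5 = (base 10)5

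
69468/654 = 11578/109 ≈ 106.22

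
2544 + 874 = 3418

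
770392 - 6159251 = -5388859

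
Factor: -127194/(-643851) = 2^1 * 3^(-1) * 13^(-1) * 17^1 * 29^1 * 43^1 * 5503^(-1) = 42398/214617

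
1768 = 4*442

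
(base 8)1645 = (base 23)1hd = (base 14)4a9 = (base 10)933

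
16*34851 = 557616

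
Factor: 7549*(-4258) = -1*2^1*2129^1*7549^1 = -32143642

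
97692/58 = 48846/29 ≈ 1684.34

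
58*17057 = 989306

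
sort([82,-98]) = [-98,82]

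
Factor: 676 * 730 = 2^3 * 5^1 * 13^2 * 73^1 = 493480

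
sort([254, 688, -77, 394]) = [-77, 254, 394, 688]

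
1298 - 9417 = -8119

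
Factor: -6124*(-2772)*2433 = 2^4*3^3*7^1*11^1*811^1*1531^1 = 41301946224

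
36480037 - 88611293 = -52131256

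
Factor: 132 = 2^2 * 3^1 * 11^1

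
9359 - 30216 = -20857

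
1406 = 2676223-2674817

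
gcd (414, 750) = 6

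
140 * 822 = 115080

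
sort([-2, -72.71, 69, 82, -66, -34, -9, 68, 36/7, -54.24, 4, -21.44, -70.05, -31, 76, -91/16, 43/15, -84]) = [-84, -72.71, -70.05, -66, -54.24, -34, -31, -21.44, -9, -91/16, -2, 43/15, 4, 36/7, 68, 69, 76, 82]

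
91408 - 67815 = 23593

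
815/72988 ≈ 0.0112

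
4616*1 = 4616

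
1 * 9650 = 9650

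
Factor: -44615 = -1*5^1*8923^1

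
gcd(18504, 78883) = 1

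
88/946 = 4/43 ≈ 0.0930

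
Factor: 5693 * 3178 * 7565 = 2^1 * 5^1 * 7^1 * 17^1 * 89^1 * 227^1 * 5693^1 = 136868658010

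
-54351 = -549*99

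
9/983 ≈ 0.00916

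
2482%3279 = 2482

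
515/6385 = 103/1277 ≈ 0.0807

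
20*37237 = 744740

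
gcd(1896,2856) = 24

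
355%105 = 40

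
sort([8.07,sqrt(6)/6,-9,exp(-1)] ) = [-9,exp(-1),sqrt(6)/6,8.07] 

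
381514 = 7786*49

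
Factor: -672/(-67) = 2^5*3^1*7^1*67^(-1)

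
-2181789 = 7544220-9726009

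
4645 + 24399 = 29044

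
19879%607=455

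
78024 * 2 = 156048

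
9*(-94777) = -852993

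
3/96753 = 1/32251 ≈ 0.0000310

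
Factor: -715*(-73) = 5^1*11^1*13^1*73^1 = 52195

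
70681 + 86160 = 156841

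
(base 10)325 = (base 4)11011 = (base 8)505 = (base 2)101000101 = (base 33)9s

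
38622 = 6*6437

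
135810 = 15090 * 9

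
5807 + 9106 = 14913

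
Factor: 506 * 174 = 2^2 * 3^1 * 11^1 * 23^1 * 29^1 = 88044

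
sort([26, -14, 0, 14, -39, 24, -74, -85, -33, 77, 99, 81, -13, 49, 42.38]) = [-85, -74, -39, -33, -14, -13, 0, 14, 24, 26, 42.38, 49, 77, 81, 99]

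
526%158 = 52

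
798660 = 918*870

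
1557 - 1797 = -240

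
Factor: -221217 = -1 * 3^1 * 19^1 * 3881^1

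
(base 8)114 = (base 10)76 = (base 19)40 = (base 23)37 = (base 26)2o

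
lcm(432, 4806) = 38448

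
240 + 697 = 937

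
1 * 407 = 407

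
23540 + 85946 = 109486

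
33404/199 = 167 + 171/199 ≈ 167.86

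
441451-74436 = 367015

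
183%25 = 8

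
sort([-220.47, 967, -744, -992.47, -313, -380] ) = [-992.47, -744, -380, -313, -220.47, 967] 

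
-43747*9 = -393723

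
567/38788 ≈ 0.0146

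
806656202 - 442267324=364388878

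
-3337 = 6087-9424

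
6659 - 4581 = 2078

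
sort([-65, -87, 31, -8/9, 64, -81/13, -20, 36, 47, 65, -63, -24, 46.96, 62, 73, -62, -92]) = [-92, -87, -65, -63, -62, -24, -20, -81/13, -8/9, 31, 36, 46.96, 47, 62, 64, 65, 73]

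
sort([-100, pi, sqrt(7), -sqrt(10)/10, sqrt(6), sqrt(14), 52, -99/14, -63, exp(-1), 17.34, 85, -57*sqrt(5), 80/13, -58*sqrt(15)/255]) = [-57*sqrt(5), -100, -63, -99/14, -58*sqrt(15)/255, -sqrt(10)/10, exp(-1), sqrt(6), sqrt(7), pi, sqrt(14), 80/13, 17.34, 52, 85]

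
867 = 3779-2912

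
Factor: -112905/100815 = -1 * 3^1 * 11^ (-1) * 47^ (-1) * 193^1 = -579/517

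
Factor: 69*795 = 3^2*5^1*23^1*53^1 = 54855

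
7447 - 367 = 7080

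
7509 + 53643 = 61152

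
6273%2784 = 705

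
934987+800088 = 1735075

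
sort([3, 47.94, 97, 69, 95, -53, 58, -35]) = [-53, -35, 3, 47.94, 58, 69, 95, 97]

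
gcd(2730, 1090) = 10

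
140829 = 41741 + 99088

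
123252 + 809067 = 932319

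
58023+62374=120397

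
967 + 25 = 992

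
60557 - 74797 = -14240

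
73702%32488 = 8726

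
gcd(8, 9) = 1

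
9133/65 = 140 + 33/65 ≈ 140.51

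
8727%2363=1638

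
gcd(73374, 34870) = 2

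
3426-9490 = -6064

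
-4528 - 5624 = -10152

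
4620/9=1540/3 ≈ 513.33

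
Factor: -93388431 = -1 * 3^1 * 31129477^1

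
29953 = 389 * 77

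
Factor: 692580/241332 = 5^1 * 13^ (-2) * 97^1 = 485/169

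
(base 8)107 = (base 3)2122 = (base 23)32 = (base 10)71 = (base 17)43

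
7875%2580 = 135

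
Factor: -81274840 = -1 * 2^3 * 5^1 * 241^1 * 8431^1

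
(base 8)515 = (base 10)333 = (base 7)654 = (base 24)dl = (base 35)9i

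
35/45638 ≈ 0.000767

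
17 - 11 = 6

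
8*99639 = 797112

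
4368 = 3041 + 1327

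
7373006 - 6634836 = 738170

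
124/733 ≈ 0.169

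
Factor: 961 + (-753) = 2^4 * 13^1 = 208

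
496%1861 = 496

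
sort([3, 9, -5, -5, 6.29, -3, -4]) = [-5, -5, -4, -3, 3, 6.29, 9]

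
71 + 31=102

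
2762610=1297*2130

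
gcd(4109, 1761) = 587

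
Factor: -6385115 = -1*5^1*11^1*17^1*6829^1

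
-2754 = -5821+3067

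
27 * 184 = 4968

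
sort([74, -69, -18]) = [-69, -18, 74]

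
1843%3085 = 1843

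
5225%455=220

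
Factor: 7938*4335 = 2^1*3^5*5^1*7^2*17^2 = 34411230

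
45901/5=9180 + 1/5=9180.20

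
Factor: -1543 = -1*1543^1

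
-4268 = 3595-7863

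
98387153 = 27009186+71377967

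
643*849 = 545907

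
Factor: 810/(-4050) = -1*5^(-1) = -1/5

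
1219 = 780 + 439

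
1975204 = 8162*242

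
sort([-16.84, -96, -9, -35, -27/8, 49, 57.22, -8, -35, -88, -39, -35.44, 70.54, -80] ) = [-96, -88, -80, -39, -35.44, -35, -35, -16.84, -9, -8, -27/8, 49, 57.22, 70.54] 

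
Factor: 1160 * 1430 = 2^4 * 5^2 * 11^1 * 13^1 * 29^1 = 1658800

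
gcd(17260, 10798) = 2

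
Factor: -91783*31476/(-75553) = 2^2*3^1*17^1*43^1*61^1*5399^1*75553^(-1) = 2888961708/75553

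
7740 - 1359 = 6381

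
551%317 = 234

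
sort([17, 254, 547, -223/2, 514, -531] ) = [-531, -223/2, 17, 254, 514, 547] 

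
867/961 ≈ 0.902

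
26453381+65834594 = 92287975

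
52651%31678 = 20973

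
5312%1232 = 384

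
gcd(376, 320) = 8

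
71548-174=71374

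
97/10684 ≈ 0.00908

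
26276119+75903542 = 102179661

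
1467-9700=-8233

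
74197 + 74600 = 148797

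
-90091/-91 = 990 + 1/91 ≈ 990.01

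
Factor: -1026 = -1*2^1*3^3*19^1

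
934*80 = 74720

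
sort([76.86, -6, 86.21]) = [-6, 76.86, 86.21]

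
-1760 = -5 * 352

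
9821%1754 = 1051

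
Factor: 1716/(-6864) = -1*2^(-2) = -1/4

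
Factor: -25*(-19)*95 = 5^3*19^2 = 45125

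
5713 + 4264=9977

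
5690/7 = 812 + 6/7 ≈ 812.86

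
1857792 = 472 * 3936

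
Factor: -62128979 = -1*11^1*257^1*21977^1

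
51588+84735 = 136323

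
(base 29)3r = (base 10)114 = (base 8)162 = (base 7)222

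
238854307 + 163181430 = 402035737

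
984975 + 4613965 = 5598940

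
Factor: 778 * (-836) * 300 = -1 * 2^5 * 3^1 * 5^2 * 11^1 * 19^1 * 389^1 = -195122400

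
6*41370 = 248220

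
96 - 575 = -479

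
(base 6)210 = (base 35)28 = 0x4e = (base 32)2e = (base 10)78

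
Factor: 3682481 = 11^1*334771^1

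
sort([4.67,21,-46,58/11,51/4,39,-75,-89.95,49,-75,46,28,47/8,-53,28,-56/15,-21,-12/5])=[-89.95,-75,-75,-53,-46,-21,-56/15,-12/5,4.67,58/11,47/8,51/4,21,28,28,39,46,49]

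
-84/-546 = 2/13 ≈ 0.154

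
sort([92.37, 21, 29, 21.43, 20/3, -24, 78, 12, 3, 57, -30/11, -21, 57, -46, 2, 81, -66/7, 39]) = [-46, -24, -21, -66/7, -30/11, 2, 3, 20/3, 12, 21, 21.43, 29, 39, 57, 57, 78, 81, 92.37]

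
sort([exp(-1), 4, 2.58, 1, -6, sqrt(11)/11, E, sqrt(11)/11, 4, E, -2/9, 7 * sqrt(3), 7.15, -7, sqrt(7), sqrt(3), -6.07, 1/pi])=[-7, -6.07, -6, -2/9, sqrt(11)/11, sqrt(11)/11, 1/pi, exp(-1), 1, sqrt(3), 2.58, sqrt(7), E, E, 4, 4, 7.15, 7 * sqrt(3)]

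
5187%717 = 168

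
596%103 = 81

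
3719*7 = 26033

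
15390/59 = 260 + 50/59 ≈ 260.85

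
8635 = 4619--4016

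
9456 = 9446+10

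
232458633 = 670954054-438495421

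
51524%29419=22105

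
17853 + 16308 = 34161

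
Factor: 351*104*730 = 2^4*3^3*5^1*13^2*73^1 = 26647920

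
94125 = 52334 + 41791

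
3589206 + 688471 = 4277677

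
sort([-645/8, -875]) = [-875, -645/8]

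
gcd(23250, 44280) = 30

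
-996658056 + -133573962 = -1130232018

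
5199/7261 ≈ 0.716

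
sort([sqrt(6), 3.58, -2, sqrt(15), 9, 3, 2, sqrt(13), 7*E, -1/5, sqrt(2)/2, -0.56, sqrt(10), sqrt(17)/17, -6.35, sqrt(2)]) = [-6.35, -2, -0.56, -1/5, sqrt(17)/17, sqrt(2)/2, sqrt(2), 2, sqrt(6), 3, sqrt(10), 3.58, sqrt(13), sqrt(15), 9, 7*E]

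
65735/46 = 1429+1/46 ≈ 1429.02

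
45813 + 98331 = 144144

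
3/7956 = 1/2652 ≈ 0.000377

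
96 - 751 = -655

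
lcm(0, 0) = 0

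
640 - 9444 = -8804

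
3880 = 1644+2236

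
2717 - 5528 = -2811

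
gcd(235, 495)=5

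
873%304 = 265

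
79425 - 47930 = 31495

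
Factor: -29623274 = -1 * 2^1 * 2371^1 * 6247^1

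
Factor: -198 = -1*2^1*3^2*11^1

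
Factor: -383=-1 * 383^1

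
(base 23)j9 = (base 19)149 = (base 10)446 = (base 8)676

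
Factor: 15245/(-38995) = -1*11^(-1)*709^(-1)*3049^1 = -3049/7799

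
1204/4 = 301 = 301.00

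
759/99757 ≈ 0.00761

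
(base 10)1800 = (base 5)24200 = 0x708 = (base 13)a86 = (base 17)63f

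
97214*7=680498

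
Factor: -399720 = -1*2^3*3^1*5^1*3331^1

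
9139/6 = 1523 + 1/6≈1523.17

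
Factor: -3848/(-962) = 2^2 = 4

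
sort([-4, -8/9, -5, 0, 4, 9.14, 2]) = [-5, -4, -8/9, 0, 2, 4, 9.14]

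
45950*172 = 7903400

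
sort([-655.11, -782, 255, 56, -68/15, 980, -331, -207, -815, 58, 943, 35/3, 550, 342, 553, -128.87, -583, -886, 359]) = [-886, -815, -782, -655.11, -583, -331, -207, -128.87, -68/15, 35/3, 56, 58, 255, 342, 359, 550, 553, 943, 980]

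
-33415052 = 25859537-59274589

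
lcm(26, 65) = 130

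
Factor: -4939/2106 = -1*2^(-1)*3^(-4)*11^1*13^(-1)*449^1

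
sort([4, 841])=[4, 841]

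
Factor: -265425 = -1*3^1*5^2*3539^1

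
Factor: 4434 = 2^1*3^1*739^1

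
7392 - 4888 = 2504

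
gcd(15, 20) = 5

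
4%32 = 4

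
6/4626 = 1/771 ≈ 0.00130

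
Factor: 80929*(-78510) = -1*2^1*3^1*5^1*2617^1*80929^1 = -6353735790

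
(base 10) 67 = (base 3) 2111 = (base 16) 43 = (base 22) 31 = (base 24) 2j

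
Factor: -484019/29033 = -1*29033^(-1)*484019^1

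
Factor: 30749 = 97^1 * 317^1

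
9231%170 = 51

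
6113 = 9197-3084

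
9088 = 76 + 9012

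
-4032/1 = -4032 = -4032.00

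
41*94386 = 3869826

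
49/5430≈0.00902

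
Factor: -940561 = -1 * 109^1 * 8629^1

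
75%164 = 75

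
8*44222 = 353776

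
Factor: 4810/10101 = 2^1 * 3^(-1) * 5^1 * 7^(-1) = 10/21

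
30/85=6/17 ≈ 0.353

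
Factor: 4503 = 3^1 * 19^1 * 79^1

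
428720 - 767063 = -338343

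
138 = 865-727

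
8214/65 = 126 + 24/65 ≈ 126.37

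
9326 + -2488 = 6838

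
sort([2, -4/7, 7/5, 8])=[-4/7, 7/5, 2, 8]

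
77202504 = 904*85401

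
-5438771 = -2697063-2741708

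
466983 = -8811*(-53)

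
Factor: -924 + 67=-1*857^1=-857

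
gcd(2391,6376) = 797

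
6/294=1/49 ≈ 0.0204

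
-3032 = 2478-5510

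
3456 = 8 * 432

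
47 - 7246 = -7199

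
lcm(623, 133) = 11837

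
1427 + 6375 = 7802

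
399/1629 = 133/543 ≈ 0.245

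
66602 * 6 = 399612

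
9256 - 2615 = 6641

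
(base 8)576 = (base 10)382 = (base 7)1054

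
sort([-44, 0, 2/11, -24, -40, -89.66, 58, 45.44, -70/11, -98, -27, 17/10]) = [-98, -89.66, -44, -40, -27, -24, -70/11, 0, 2/11, 17/10, 45.44, 58]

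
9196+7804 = 17000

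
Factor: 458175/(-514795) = -1*3^1*5^1*41^1*691^(-1) = -615/691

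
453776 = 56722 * 8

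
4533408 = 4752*954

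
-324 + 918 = 594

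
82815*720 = 59626800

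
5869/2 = 2934 + 1/2 = 2934.50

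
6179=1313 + 4866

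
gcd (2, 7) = 1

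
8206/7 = 1172 + 2/7 ≈ 1172.29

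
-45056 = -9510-35546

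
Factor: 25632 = 2^5 * 3^2 * 89^1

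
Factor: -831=-1 * 3^1 * 277^1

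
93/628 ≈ 0.148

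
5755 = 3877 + 1878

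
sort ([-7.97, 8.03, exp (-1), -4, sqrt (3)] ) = [-7.97, -4, exp (-1), sqrt (3), 8.03] 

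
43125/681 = 63 + 74/227≈63.33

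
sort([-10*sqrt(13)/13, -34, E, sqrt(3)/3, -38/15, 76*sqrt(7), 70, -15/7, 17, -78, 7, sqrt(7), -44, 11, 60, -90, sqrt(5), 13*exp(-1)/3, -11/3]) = [-90, -78, -44, -34, -11/3, -10*sqrt(13)/13, -38/15, -15/7, sqrt(3)/3, 13*exp(-1)/3, sqrt(5), sqrt(7), E, 7, 11, 17, 60, 70, 76*sqrt(7)]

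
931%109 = 59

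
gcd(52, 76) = 4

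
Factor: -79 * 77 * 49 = -1 * 7^3 * 11^1 * 79^1 = -298067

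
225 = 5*45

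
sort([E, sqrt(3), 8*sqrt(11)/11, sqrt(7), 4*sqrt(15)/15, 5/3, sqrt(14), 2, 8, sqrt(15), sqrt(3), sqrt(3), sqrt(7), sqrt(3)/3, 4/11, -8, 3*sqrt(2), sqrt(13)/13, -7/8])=[-8, -7/8, sqrt(13)/13, 4/11, sqrt(3)/3, 4*sqrt(15)/15, 5/3, sqrt(3), sqrt(3), sqrt(3), 2, 8*sqrt(11)/11, sqrt(7), sqrt(7), E, sqrt(14), sqrt(15), 3*sqrt(2), 8]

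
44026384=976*45109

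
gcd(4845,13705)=5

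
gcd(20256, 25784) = 8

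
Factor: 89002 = 2^1*44501^1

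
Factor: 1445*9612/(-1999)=-1*2^2*3^3*5^1*17^2*89^1*1999^(-1)=-13889340/1999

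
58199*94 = 5470706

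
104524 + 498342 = 602866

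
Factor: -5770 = -1*2^1*5^1*577^1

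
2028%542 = 402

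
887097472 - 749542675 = 137554797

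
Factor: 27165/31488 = 2^(-8)*5^1*41^(-1)*1811^1 = 9055/10496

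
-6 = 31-37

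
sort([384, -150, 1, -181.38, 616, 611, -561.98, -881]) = [-881, -561.98, -181.38, -150, 1, 384, 611, 616]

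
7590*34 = 258060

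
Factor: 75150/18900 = 2^(-1)*3^(-1)*7^(-1)*167^1 = 167/42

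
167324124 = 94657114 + 72667010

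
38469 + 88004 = 126473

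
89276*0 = 0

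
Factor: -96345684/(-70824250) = 2^1*3^2*5^(-3)*7^(-1)*40471^(-1)*2676269^1 = 48172842/35412125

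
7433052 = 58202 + 7374850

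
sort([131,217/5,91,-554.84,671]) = [-554.84,217/5,91,131,671]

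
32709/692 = 47 + 185/692 ≈ 47.27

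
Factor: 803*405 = 3^4*5^1*11^1*73^1 = 325215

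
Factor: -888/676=-1*2^1*3^1*13^ (-2)*37^1=-222/169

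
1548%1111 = 437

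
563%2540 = 563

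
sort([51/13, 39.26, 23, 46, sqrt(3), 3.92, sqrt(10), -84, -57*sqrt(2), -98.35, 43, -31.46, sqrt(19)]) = [-98.35, -84, -57*sqrt(2), -31.46, sqrt(3), sqrt(10), 3.92, 51/13, sqrt(19), 23, 39.26, 43, 46]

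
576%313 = 263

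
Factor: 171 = 3^2 * 19^1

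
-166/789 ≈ -0.210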